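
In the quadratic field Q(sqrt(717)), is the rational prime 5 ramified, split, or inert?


K = Q(sqrt(717)). Since d mod 4 = 1, disc(K) = 717.
Check p | disc: 717 mod 5 = 2.
p does not divide disc. Compute Legendre symbol (d/p):
2^((5-1)/2) mod 5 = -1
(d/p) = -1, so p is inert: (p) stays prime with e=1, f=2, g=1.
Therefore p is inert.

inert


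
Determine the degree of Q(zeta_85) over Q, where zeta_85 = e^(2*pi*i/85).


The degree equals Euler's totient phi(85).
85 = 5 * 17
phi(85) = 64

64


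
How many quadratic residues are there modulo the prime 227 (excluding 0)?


For prime p, the number of non-zero quadratic residues is (p-1)/2.
= (227-1)/2
= 113

113


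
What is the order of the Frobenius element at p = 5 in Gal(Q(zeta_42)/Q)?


The Frobenius at p in Gal(Q(zeta_n)/Q) = (Z/nZ)* is the class of p, so its order is ord_42(5), the smallest k >= 1 with 5^k = 1 mod 42.
n = 42 = 2 * 3 * 7, phi(42) = 12; the order divides phi(n).
Divisors of 12: 1, 2, 3, 4, 6, 12
Repeated squaring mod 42: 5^1 = 5, 5^2 = 25, 5^4 = 37, 5^8 = 25
Test divisors in increasing order:
  k=1: 5^1 = 5 mod 42
  k=2: 5^2 = 25 mod 42
  k=3: 5^3 = 25 * 5 = 41 mod 42
  k=4: 5^4 = 37 mod 42
  k=6: 5^6 = 37 * 25 = 1 mod 42  <- first divisor giving 1
Order = 6

6


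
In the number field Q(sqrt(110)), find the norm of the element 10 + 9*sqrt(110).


N(a + b*sqrt(d)) = a^2 - d*b^2
= (10)^2 - (110)*(9)^2
= 100 - 8910
= -8810

-8810


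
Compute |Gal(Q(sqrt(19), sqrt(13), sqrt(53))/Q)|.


The 3 square roots of distinct primes are multiplicatively independent over Q,
so [K:Q] = 2^3 and Gal(K/Q) is isomorphic to (Z/2Z)^3.
|Gal| = 2^3 = 8

8


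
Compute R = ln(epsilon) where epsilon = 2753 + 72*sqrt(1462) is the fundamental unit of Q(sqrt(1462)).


epsilon = 2753 + 72*sqrt(1462)
= 5505.9998
R = ln(5505.9998)
= 8.6136

8.6136


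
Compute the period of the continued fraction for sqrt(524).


Run the CF algorithm for sqrt(524).
a_0 = floor(sqrt(524)) = 22; set m_0=0, q_0=1.
Recurrence: m' = q*a - m,  q' = (d - m'^2)/q,  a' = floor((a_0 + m')/q').
  step 1: m=22, q=40, a=1
  step 2: m=18, q=5, a=8
  step 3: m=22, q=8, a=5
  step 4: m=18, q=25, a=1
  step 5: m=7, q=19, a=1
  step 6: m=12, q=20, a=1
  step 7: m=8, q=23, a=1
  step 8: m=15, q=13, a=2
  step 9: m=11, q=31, a=1
  step 10: m=20, q=4, a=10
  step 11: m=20, q=31, a=1
  step 12: m=11, q=13, a=2
  step 13: m=15, q=23, a=1
  step 14: m=8, q=20, a=1
  step 15: m=12, q=19, a=1
  step 16: m=7, q=25, a=1
  step 17: m=18, q=8, a=5
  step 18: m=22, q=5, a=8
  step 19: m=18, q=40, a=1
  step 20: m=22, q=1, a=44
a_20 = 2*a_0 = 44, so the period closes here.
sqrt(524) = [22; 1, 8, 5, 1, 1, 1, 1, 2, 1, 10, 1, 2, 1, 1, 1, 1, 5, 8, 1, 44]
Period length = 20

20


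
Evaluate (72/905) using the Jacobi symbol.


Compute (72/905) via quadratic reciprocity:
  pull out 2: (2/905) = +1  (since 905 mod 8 = 1)
  pull out 2: (2/905) = +1  (since 905 mod 8 = 1)
  pull out 2: (2/905) = +1  (since 905 mod 8 = 1)
  reciprocity: (9/905) -> +(905/9)
  reduce: (5/9)
  reciprocity: (5/9) -> +(9/5)
  reduce: (4/5)
  pull out 2: (2/5) = -1  (since 5 mod 8 = 5)
  pull out 2: (2/5) = -1  (since 5 mod 8 = 5)
  (1/5) = 1
Product of signs = 1

1


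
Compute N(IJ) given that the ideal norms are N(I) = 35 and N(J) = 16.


N(IJ) = N(I) * N(J)
= 35 * 16
= 560

560


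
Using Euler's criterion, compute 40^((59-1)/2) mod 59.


p = 59 is prime and the exponent is (p-1)/2 = 29, so by Euler's criterion 40^29 = (40/59) = +1 or -1 mod 59.
Compute by square-and-multiply:
  29 = 16 + 8 + 4 + 1 (binary 11101)
  Repeated squaring mod 59: 40^1 = 40, 40^2 = 7, 40^4 = 49, 40^8 = 41, 40^16 = 29
  40^29 = 40^16 * 40^8 * 40^4 * 40^1 = 29 * 41 * 49 * 40 mod 59
    29 * 41 = 1189 = 9 mod 59
    9 * 49 = 441 = 28 mod 59
    28 * 40 = 1120 = 58 mod 59
  40^29 = 58 mod 59
Result 58 = p - 1 = -1 mod 59: 40 is a quadratic non-residue mod 59. As a residue in [0, p-1] the value is 58.
40^29 mod 59 = 58

58


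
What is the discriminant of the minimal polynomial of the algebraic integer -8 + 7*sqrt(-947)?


The element -8 + 7*sqrt(-947) has minimal polynomial:
x^2 + 16*x + 46467
Discriminant = (16)^2 - 4*(46467)
= 256 - 185868
= -185612

-185612


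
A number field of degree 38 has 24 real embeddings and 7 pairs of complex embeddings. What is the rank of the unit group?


By Dirichlet's unit theorem:
rank = r1 + r2 - 1
= 24 + 7 - 1
= 30

30


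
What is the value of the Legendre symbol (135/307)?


p = 307 is prime, so compute (135/307) with the reciprocity algorithm (Jacobi-symbol steps: pull out 2s via (2/n), flip via reciprocity, reduce):
  reciprocity: (135/307) -> -(307/135)
  reduce: (37/135)
  reciprocity: (37/135) -> +(135/37)
  reduce: (24/37)
  pull out 2: (2/37) = -1  (since 37 mod 8 = 5)
  pull out 2: (2/37) = -1  (since 37 mod 8 = 5)
  pull out 2: (2/37) = -1  (since 37 mod 8 = 5)
  reciprocity: (3/37) -> +(37/3)
  reduce: (1/3)
  (1/3) = 1
Product of signs = 1
(135/307) = 1

1


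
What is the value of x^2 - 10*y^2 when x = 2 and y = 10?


x^2 - d*y^2
= 2^2 - 10*10^2
= 4 - 1000
= -996

-996


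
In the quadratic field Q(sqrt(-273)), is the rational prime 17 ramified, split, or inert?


K = Q(sqrt(-273)). Since d mod 4 = 3, disc(K) = -1092.
Check p | disc: -1092 mod 17 = 13.
p does not divide disc. Compute Legendre symbol (d/p):
16^((17-1)/2) mod 17 = 1
(d/p) = 1, so p splits: (p) = P*P' with e=1, f=1, g=2.
Therefore p is split.

split


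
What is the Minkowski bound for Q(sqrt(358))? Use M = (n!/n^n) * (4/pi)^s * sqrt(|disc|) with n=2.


d = 358, d mod 4 = 2, so disc(K) = 4d = 1432; |disc(K)| = 1432
Real quadratic field, so n = 2, s = r2 = 0, r1 = 2
M = (n!/n^n) * (4/pi)^s * sqrt(|disc(K)|) = (2!/2^2) * (4/pi)^0 * sqrt(1432)
= 0.5 * 1.000000 * 37.841776
= 18.9209

18.9209


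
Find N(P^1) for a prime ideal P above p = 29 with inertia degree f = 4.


N(P^a) = p^(a*f)
= 29^(1*4)
= 29^4
= 707281

707281


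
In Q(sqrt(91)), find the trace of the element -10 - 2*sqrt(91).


Tr(a + b*sqrt(d)) = (a + b*sqrt(d)) + (a - b*sqrt(d)) = 2a
= 2 * (-10)
= -20

-20


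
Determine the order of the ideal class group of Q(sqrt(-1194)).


K = Q(sqrt(-1194)). d mod 4 = 2, so D = disc(K) = 4d = -4776
h(K) equals the number of primitive reduced positive-definite forms (a, b, c) = a*x^2 + b*x*y + c*y^2 with b^2 - 4ac = D,
where reduced means |b| <= a <= c, with b >= 0 whenever |b| = a or a = c, and primitive means gcd(a, b, c) = 1.
Reduced forces 3a^2 <= |D| = 4776, so 1 <= a <= 39; b must have the parity of D, and c = (b^2 - D)/(4a) must be an integer >= a.
Enumerate a = 1..39, b in [-a, a]:
  a=1: (1, 0, 1194)  [1]
  a=2: (2, 0, 597)  [1]
  a=3: (3, 0, 398)  [1]
  a=4: none
  a=5: (5, -2, 239), (5, 2, 239)  [2]
  a=6: (6, 0, 199)  [1]
  a=7..9: none
  a=10: (10, -8, 121), (10, 8, 121)  [2]
  a=11: (11, -8, 110), (11, 8, 110)  [2]
  a=12..14: none
  a=15: (15, -12, 82), (15, 12, 82)  [2]
  a=16: none
  a=17: (17, -16, 74), (17, 16, 74)  [2]
  a=18..21: none
  a=22: (22, -8, 55), (22, 8, 55)  [2]
  a=23: (23, -10, 53), (23, 10, 53)  [2]
  a=24: none
  a=25: (25, -18, 51), (25, 18, 51)  [2]
  a=26..28: none
  a=29: (29, -26, 47), (29, 26, 47)  [2]
  a=30: (30, -12, 41), (30, 12, 41)  [2]
  a=31..32: none
  a=33: (33, -30, 43), (33, 30, 43)  [2]
  a=34: (34, -16, 37), (34, 16, 37)  [2]
  a=35..39: none
Total reduced forms: 1 + 1 + 1 + 2 + 1 + 2 + 2 + 2 + 2 + 2 + 2 + 2 + 2 + 2 + 2 + 2 = 28
h = 28

28


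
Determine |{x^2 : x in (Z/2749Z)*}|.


For prime p, the number of non-zero quadratic residues is (p-1)/2.
= (2749-1)/2
= 1374

1374


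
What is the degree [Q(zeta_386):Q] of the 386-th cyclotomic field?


The degree equals Euler's totient phi(386).
386 = 2 * 193
phi(386) = 192

192


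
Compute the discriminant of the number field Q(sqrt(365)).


For K = Q(sqrt(d)) with d squarefree: disc(K) = d if d = 1 mod 4, and disc(K) = 4d if d = 2 or 3 mod 4.
Here d = 365, and d mod 4 = 1.
d = 1 mod 4 (O_K = Z[(1+sqrt(d))/2]), so disc(K) = d = 365

365


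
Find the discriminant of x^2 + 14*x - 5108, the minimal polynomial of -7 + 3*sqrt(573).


The element -7 + 3*sqrt(573) has minimal polynomial:
x^2 + 14*x - 5108
Discriminant = (14)^2 - 4*(-5108)
= 196 + 20432
= 20628

20628


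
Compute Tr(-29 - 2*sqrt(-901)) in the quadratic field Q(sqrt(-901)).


Tr(a + b*sqrt(d)) = (a + b*sqrt(d)) + (a - b*sqrt(d)) = 2a
= 2 * (-29)
= -58

-58


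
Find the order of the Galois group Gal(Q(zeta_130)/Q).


|Gal(Q(zeta_130)/Q)| = phi(130)
= 48

48


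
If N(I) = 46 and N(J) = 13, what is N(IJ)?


N(IJ) = N(I) * N(J)
= 46 * 13
= 598

598


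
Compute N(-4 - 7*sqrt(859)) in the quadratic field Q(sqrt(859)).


N(a + b*sqrt(d)) = a^2 - d*b^2
= (-4)^2 - (859)*(-7)^2
= 16 - 42091
= -42075

-42075


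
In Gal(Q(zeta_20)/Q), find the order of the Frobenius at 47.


The Frobenius at p in Gal(Q(zeta_n)/Q) = (Z/nZ)* is the class of p, so its order is ord_20(47), the smallest k >= 1 with 47^k = 1 mod 20.
n = 20 = 2^2 * 5, phi(20) = 8; the order divides phi(n).
Divisors of 8: 1, 2, 4, 8
Repeated squaring mod 20: 47^1 = 7, 47^2 = 9, 47^4 = 1, 47^8 = 1
Test divisors in increasing order:
  k=1: 47^1 = 7 mod 20
  k=2: 47^2 = 9 mod 20
  k=4: 47^4 = 1 mod 20  <- first divisor giving 1
Order = 4

4


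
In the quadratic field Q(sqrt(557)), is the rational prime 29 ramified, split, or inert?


K = Q(sqrt(557)). Since d mod 4 = 1, disc(K) = 557.
Check p | disc: 557 mod 29 = 6.
p does not divide disc. Compute Legendre symbol (d/p):
6^((29-1)/2) mod 29 = 1
(d/p) = 1, so p splits: (p) = P*P' with e=1, f=1, g=2.
Therefore p is split.

split


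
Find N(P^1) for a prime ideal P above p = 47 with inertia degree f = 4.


N(P^a) = p^(a*f)
= 47^(1*4)
= 47^4
= 4879681

4879681


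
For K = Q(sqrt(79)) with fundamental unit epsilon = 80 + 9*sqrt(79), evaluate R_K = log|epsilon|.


epsilon = 80 + 9*sqrt(79)
= 159.9937
R = ln(159.9937)
= 5.0751

5.0751


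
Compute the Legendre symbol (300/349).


p = 349 is prime, so compute (300/349) with the reciprocity algorithm (Jacobi-symbol steps: pull out 2s via (2/n), flip via reciprocity, reduce):
  pull out 2: (2/349) = -1  (since 349 mod 8 = 5)
  pull out 2: (2/349) = -1  (since 349 mod 8 = 5)
  reciprocity: (75/349) -> +(349/75)
  reduce: (49/75)
  reciprocity: (49/75) -> +(75/49)
  reduce: (26/49)
  pull out 2: (2/49) = +1  (since 49 mod 8 = 1)
  reciprocity: (13/49) -> +(49/13)
  reduce: (10/13)
  pull out 2: (2/13) = -1  (since 13 mod 8 = 5)
  reciprocity: (5/13) -> +(13/5)
  reduce: (3/5)
  reciprocity: (3/5) -> +(5/3)
  reduce: (2/3)
  pull out 2: (2/3) = -1  (since 3 mod 8 = 3)
  (1/3) = 1
Product of signs = 1
(300/349) = 1

1


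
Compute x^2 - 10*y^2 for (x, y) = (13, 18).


x^2 - d*y^2
= 13^2 - 10*18^2
= 169 - 3240
= -3071

-3071


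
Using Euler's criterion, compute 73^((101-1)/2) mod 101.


p = 101 is prime and the exponent is (p-1)/2 = 50, so by Euler's criterion 73^50 = (73/101) = +1 or -1 mod 101.
Compute by square-and-multiply:
  50 = 32 + 16 + 2 (binary 110010)
  Repeated squaring mod 101: 73^1 = 73, 73^2 = 77, 73^4 = 71, 73^8 = 92, 73^16 = 81, 73^32 = 97
  73^50 = 73^32 * 73^16 * 73^2 = 97 * 81 * 77 mod 101
    97 * 81 = 7857 = 80 mod 101
    80 * 77 = 6160 = 100 mod 101
  73^50 = 100 mod 101
Result 100 = p - 1 = -1 mod 101: 73 is a quadratic non-residue mod 101. As a residue in [0, p-1] the value is 100.
73^50 mod 101 = 100

100


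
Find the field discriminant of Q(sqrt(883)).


For K = Q(sqrt(d)) with d squarefree: disc(K) = d if d = 1 mod 4, and disc(K) = 4d if d = 2 or 3 mod 4.
Here d = 883, and d mod 4 = 3.
d = 3 mod 4, not 1 (O_K = Z[sqrt(d)]), so disc(K) = 4d = 4 * (883) = 3532

3532


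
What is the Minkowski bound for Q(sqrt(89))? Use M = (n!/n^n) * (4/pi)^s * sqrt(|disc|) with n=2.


d = 89, d mod 4 = 1, so disc(K) = d = 89; |disc(K)| = 89
Real quadratic field, so n = 2, s = r2 = 0, r1 = 2
M = (n!/n^n) * (4/pi)^s * sqrt(|disc(K)|) = (2!/2^2) * (4/pi)^0 * sqrt(89)
= 0.5 * 1.000000 * 9.433981
= 4.7170

4.7170


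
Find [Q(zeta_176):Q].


The degree equals Euler's totient phi(176).
176 = 2^4 * 11
phi(176) = 80

80


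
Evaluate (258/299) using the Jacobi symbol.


Compute (258/299) via quadratic reciprocity:
  pull out 2: (2/299) = -1  (since 299 mod 8 = 3)
  reciprocity: (129/299) -> +(299/129)
  reduce: (41/129)
  reciprocity: (41/129) -> +(129/41)
  reduce: (6/41)
  pull out 2: (2/41) = +1  (since 41 mod 8 = 1)
  reciprocity: (3/41) -> +(41/3)
  reduce: (2/3)
  pull out 2: (2/3) = -1  (since 3 mod 8 = 3)
  (1/3) = 1
Product of signs = 1

1


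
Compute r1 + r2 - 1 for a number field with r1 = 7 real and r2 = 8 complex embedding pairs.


By Dirichlet's unit theorem:
rank = r1 + r2 - 1
= 7 + 8 - 1
= 14

14


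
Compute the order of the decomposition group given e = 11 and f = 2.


|D_P| = e * f
= 11 * 2
= 22

22


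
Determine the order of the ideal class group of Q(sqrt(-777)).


K = Q(sqrt(-777)). d mod 4 = 3, so D = disc(K) = 4d = -3108
h(K) equals the number of primitive reduced positive-definite forms (a, b, c) = a*x^2 + b*x*y + c*y^2 with b^2 - 4ac = D,
where reduced means |b| <= a <= c, with b >= 0 whenever |b| = a or a = c, and primitive means gcd(a, b, c) = 1.
Reduced forces 3a^2 <= |D| = 3108, so 1 <= a <= 32; b must have the parity of D, and c = (b^2 - D)/(4a) must be an integer >= a.
Enumerate a = 1..32, b in [-a, a]:
  a=1: (1, 0, 777)  [1]
  a=2: (2, 2, 389)  [1]
  a=3: (3, 0, 259)  [1]
  a=4..5: none
  a=6: (6, 6, 131)  [1]
  a=7: (7, 0, 111)  [1]
  a=8..10: none
  a=11: (11, -4, 71), (11, 4, 71)  [2]
  a=12: none
  a=13: (13, -8, 61), (13, 8, 61)  [2]
  a=14: (14, 14, 59)  [1]
  a=15..20: none
  a=21: (21, 0, 37)  [1]
  a=22: (22, -18, 39), (22, 18, 39)  [2]
  a=23..25: none
  a=26: (26, -18, 33), (26, 18, 33)  [2]
  a=27..28: none
  a=29: (29, 16, 29)  [1]
  a=30..32: none
Total reduced forms: 1 + 1 + 1 + 1 + 1 + 2 + 2 + 1 + 1 + 2 + 2 + 1 = 16
h = 16

16


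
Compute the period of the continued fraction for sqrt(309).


Run the CF algorithm for sqrt(309).
a_0 = floor(sqrt(309)) = 17; set m_0=0, q_0=1.
Recurrence: m' = q*a - m,  q' = (d - m'^2)/q,  a' = floor((a_0 + m')/q').
  step 1: m=17, q=20, a=1
  step 2: m=3, q=15, a=1
  step 3: m=12, q=11, a=2
  step 4: m=10, q=19, a=1
  step 5: m=9, q=12, a=2
  step 6: m=15, q=7, a=4
  step 7: m=13, q=20, a=1
  step 8: m=7, q=13, a=1
  step 9: m=6, q=21, a=1
  step 10: m=15, q=4, a=8
  step 11: m=17, q=5, a=6
  step 12: m=13, q=28, a=1
  step 13: m=15, q=3, a=10
  step 14: m=15, q=28, a=1
  step 15: m=13, q=5, a=6
  step 16: m=17, q=4, a=8
  step 17: m=15, q=21, a=1
  step 18: m=6, q=13, a=1
  step 19: m=7, q=20, a=1
  step 20: m=13, q=7, a=4
  step 21: m=15, q=12, a=2
  step 22: m=9, q=19, a=1
  step 23: m=10, q=11, a=2
  step 24: m=12, q=15, a=1
  step 25: m=3, q=20, a=1
  step 26: m=17, q=1, a=34
a_26 = 2*a_0 = 34, so the period closes here.
sqrt(309) = [17; 1, 1, 2, 1, 2, 4, 1, 1, 1, 8, 6, 1, 10, 1, 6, 8, 1, 1, 1, 4, 2, 1, 2, 1, 1, 34]
Period length = 26

26


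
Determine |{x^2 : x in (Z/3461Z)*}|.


For prime p, the number of non-zero quadratic residues is (p-1)/2.
= (3461-1)/2
= 1730

1730


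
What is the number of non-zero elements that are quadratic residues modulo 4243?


For prime p, the number of non-zero quadratic residues is (p-1)/2.
= (4243-1)/2
= 2121

2121


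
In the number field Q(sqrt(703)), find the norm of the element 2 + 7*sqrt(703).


N(a + b*sqrt(d)) = a^2 - d*b^2
= (2)^2 - (703)*(7)^2
= 4 - 34447
= -34443

-34443


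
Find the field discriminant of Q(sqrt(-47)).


For K = Q(sqrt(d)) with d squarefree: disc(K) = d if d = 1 mod 4, and disc(K) = 4d if d = 2 or 3 mod 4.
Here d = -47, and d mod 4 = 1.
d = 1 mod 4 (O_K = Z[(1+sqrt(d))/2]), so disc(K) = d = -47

-47


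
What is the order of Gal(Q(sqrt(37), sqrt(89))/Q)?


The 2 square roots of distinct primes are multiplicatively independent over Q,
so [K:Q] = 2^2 and Gal(K/Q) is isomorphic to (Z/2Z)^2.
|Gal| = 2^2 = 4

4


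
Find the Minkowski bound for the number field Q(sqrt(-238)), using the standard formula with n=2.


d = -238, d mod 4 = 2, so disc(K) = 4d = -952; |disc(K)| = 952
Imaginary quadratic field, so n = 2, s = r2 = 1, r1 = 0
M = (n!/n^n) * (4/pi)^s * sqrt(|disc(K)|) = (2!/2^2) * (4/pi)^1 * sqrt(952)
= 0.5 * 1.273240 * 30.854497
= 19.6426

19.6426


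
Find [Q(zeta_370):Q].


The degree equals Euler's totient phi(370).
370 = 2 * 5 * 37
phi(370) = 144

144


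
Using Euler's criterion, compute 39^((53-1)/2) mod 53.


p = 53 is prime and the exponent is (p-1)/2 = 26, so by Euler's criterion 39^26 = (39/53) = +1 or -1 mod 53.
Compute by square-and-multiply:
  26 = 16 + 8 + 2 (binary 11010)
  Repeated squaring mod 53: 39^1 = 39, 39^2 = 37, 39^4 = 44, 39^8 = 28, 39^16 = 42
  39^26 = 39^16 * 39^8 * 39^2 = 42 * 28 * 37 mod 53
    42 * 28 = 1176 = 10 mod 53
    10 * 37 = 370 = 52 mod 53
  39^26 = 52 mod 53
Result 52 = p - 1 = -1 mod 53: 39 is a quadratic non-residue mod 53. As a residue in [0, p-1] the value is 52.
39^26 mod 53 = 52

52


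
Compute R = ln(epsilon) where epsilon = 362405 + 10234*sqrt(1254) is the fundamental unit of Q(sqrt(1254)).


epsilon = 362405 + 10234*sqrt(1254)
= 724810.0000
R = ln(724810.0000)
= 13.4937

13.4937


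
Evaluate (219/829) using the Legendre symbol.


p = 829 is prime, so compute (219/829) with the reciprocity algorithm (Jacobi-symbol steps: pull out 2s via (2/n), flip via reciprocity, reduce):
  reciprocity: (219/829) -> +(829/219)
  reduce: (172/219)
  pull out 2: (2/219) = -1  (since 219 mod 8 = 3)
  pull out 2: (2/219) = -1  (since 219 mod 8 = 3)
  reciprocity: (43/219) -> -(219/43)
  reduce: (4/43)
  pull out 2: (2/43) = -1  (since 43 mod 8 = 3)
  pull out 2: (2/43) = -1  (since 43 mod 8 = 3)
  (1/43) = 1
Product of signs = -1
(219/829) = -1

-1


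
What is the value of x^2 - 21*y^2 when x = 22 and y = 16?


x^2 - d*y^2
= 22^2 - 21*16^2
= 484 - 5376
= -4892

-4892


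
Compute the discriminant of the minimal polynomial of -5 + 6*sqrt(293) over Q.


The element -5 + 6*sqrt(293) has minimal polynomial:
x^2 + 10*x - 10523
Discriminant = (10)^2 - 4*(-10523)
= 100 + 42092
= 42192

42192


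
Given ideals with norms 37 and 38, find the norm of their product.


N(IJ) = N(I) * N(J)
= 37 * 38
= 1406

1406


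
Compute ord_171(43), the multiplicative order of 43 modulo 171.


We want ord_171(43), the smallest k >= 1 with 43^k = 1 mod 171.
n = 171 = 3^2 * 19, phi(171) = 108; the order divides phi(n).
Divisors of 108: 1, 2, 3, 4, 6, 9, 12, 18, 27, 36, 54, 108
Repeated squaring mod 171: 43^1 = 43, 43^2 = 139, 43^4 = 169, 43^8 = 4, 43^16 = 16, 43^32 = 85, 43^64 = 43
Test divisors in increasing order:
  k=1: 43^1 = 43 mod 171
  k=2: 43^2 = 139 mod 171
  k=3: 43^3 = 139 * 43 = 163 mod 171
  k=4: 43^4 = 169 mod 171
  k=6: 43^6 = 169 * 139 = 64 mod 171
  k=9: 43^9 = 4 * 43 = 1 mod 171  <- first divisor giving 1
Order = 9

9


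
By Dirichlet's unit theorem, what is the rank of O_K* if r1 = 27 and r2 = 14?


By Dirichlet's unit theorem:
rank = r1 + r2 - 1
= 27 + 14 - 1
= 40

40


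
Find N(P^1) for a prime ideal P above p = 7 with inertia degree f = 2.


N(P^a) = p^(a*f)
= 7^(1*2)
= 7^2
= 49

49


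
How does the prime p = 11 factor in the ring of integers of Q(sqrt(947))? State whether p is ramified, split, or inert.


K = Q(sqrt(947)). Since d mod 4 = 3, disc(K) = 3788.
Check p | disc: 3788 mod 11 = 4.
p does not divide disc. Compute Legendre symbol (d/p):
1^((11-1)/2) mod 11 = 1
(d/p) = 1, so p splits: (p) = P*P' with e=1, f=1, g=2.
Therefore p is split.

split


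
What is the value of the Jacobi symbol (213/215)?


Compute (213/215) via quadratic reciprocity:
  reciprocity: (213/215) -> +(215/213)
  reduce: (2/213)
  pull out 2: (2/213) = -1  (since 213 mod 8 = 5)
  (1/213) = 1
Product of signs = -1

-1


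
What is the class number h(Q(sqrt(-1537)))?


K = Q(sqrt(-1537)). d mod 4 = 3, so D = disc(K) = 4d = -6148
h(K) equals the number of primitive reduced positive-definite forms (a, b, c) = a*x^2 + b*x*y + c*y^2 with b^2 - 4ac = D,
where reduced means |b| <= a <= c, with b >= 0 whenever |b| = a or a = c, and primitive means gcd(a, b, c) = 1.
Reduced forces 3a^2 <= |D| = 6148, so 1 <= a <= 45; b must have the parity of D, and c = (b^2 - D)/(4a) must be an integer >= a.
Enumerate a = 1..45, b in [-a, a]:
  a=1: (1, 0, 1537)  [1]
  a=2: (2, 2, 769)  [1]
  a=3..10: none
  a=11: (11, -10, 142), (11, 10, 142)  [2]
  a=12: none
  a=13: (13, -12, 121), (13, 12, 121)  [2]
  a=14..21: none
  a=22: (22, -10, 71), (22, 10, 71)  [2]
  a=23: (23, -4, 67), (23, 4, 67)  [2]
  a=24..25: none
  a=26: (26, -14, 61), (26, 14, 61)  [2]
  a=27..28: none
  a=29: (29, 0, 53)  [1]
  a=30..40: none
  a=41: (41, 24, 41)  [1]
  a=42: none
  a=43: (43, -42, 46), (43, 42, 46)  [2]
  a=44..45: none
Total reduced forms: 1 + 1 + 2 + 2 + 2 + 2 + 2 + 1 + 1 + 2 = 16
h = 16

16


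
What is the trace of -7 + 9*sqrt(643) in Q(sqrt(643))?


Tr(a + b*sqrt(d)) = (a + b*sqrt(d)) + (a - b*sqrt(d)) = 2a
= 2 * (-7)
= -14

-14


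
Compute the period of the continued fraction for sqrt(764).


Run the CF algorithm for sqrt(764).
a_0 = floor(sqrt(764)) = 27; set m_0=0, q_0=1.
Recurrence: m' = q*a - m,  q' = (d - m'^2)/q,  a' = floor((a_0 + m')/q').
  step 1: m=27, q=35, a=1
  step 2: m=8, q=20, a=1
  step 3: m=12, q=31, a=1
  step 4: m=19, q=13, a=3
  step 5: m=20, q=28, a=1
  step 6: m=8, q=25, a=1
  step 7: m=17, q=19, a=2
  step 8: m=21, q=17, a=2
  step 9: m=13, q=35, a=1
  step 10: m=22, q=8, a=6
  step 11: m=26, q=11, a=4
  step 12: m=18, q=40, a=1
  step 13: m=22, q=7, a=7
  step 14: m=27, q=5, a=10
  step 15: m=23, q=47, a=1
  step 16: m=24, q=4, a=12
  step 17: m=24, q=47, a=1
  step 18: m=23, q=5, a=10
  step 19: m=27, q=7, a=7
  step 20: m=22, q=40, a=1
  step 21: m=18, q=11, a=4
  step 22: m=26, q=8, a=6
  step 23: m=22, q=35, a=1
  step 24: m=13, q=17, a=2
  step 25: m=21, q=19, a=2
  step 26: m=17, q=25, a=1
  step 27: m=8, q=28, a=1
  step 28: m=20, q=13, a=3
  step 29: m=19, q=31, a=1
  step 30: m=12, q=20, a=1
  step 31: m=8, q=35, a=1
  step 32: m=27, q=1, a=54
a_32 = 2*a_0 = 54, so the period closes here.
sqrt(764) = [27; 1, 1, 1, 3, 1, 1, 2, 2, 1, 6, 4, 1, 7, 10, 1, 12, 1, 10, 7, 1, 4, 6, 1, 2, 2, 1, 1, 3, 1, 1, 1, 54]
Period length = 32

32


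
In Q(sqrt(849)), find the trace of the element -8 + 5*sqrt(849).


Tr(a + b*sqrt(d)) = (a + b*sqrt(d)) + (a - b*sqrt(d)) = 2a
= 2 * (-8)
= -16

-16


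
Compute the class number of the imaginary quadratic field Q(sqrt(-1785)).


K = Q(sqrt(-1785)). d mod 4 = 3, so D = disc(K) = 4d = -7140
h(K) equals the number of primitive reduced positive-definite forms (a, b, c) = a*x^2 + b*x*y + c*y^2 with b^2 - 4ac = D,
where reduced means |b| <= a <= c, with b >= 0 whenever |b| = a or a = c, and primitive means gcd(a, b, c) = 1.
Reduced forces 3a^2 <= |D| = 7140, so 1 <= a <= 48; b must have the parity of D, and c = (b^2 - D)/(4a) must be an integer >= a.
Enumerate a = 1..48, b in [-a, a]:
  a=1: (1, 0, 1785)  [1]
  a=2: (2, 2, 893)  [1]
  a=3: (3, 0, 595)  [1]
  a=4: none
  a=5: (5, 0, 357)  [1]
  a=6: (6, 6, 299)  [1]
  a=7: (7, 0, 255)  [1]
  a=8..9: none
  a=10: (10, 10, 181)  [1]
  a=11..12: none
  a=13: (13, -6, 138), (13, 6, 138)  [2]
  a=14: (14, 14, 131)  [1]
  a=15: (15, 0, 119)  [1]
  a=16: none
  a=17: (17, 0, 105)  [1]
  a=18: none
  a=19: (19, -2, 94), (19, 2, 94)  [2]
  a=20: none
  a=21: (21, 0, 85)  [1]
  a=22: none
  a=23: (23, -6, 78), (23, 6, 78)  [2]
  a=24..25: none
  a=26: (26, -6, 69), (26, 6, 69)  [2]
  a=27..28: none
  a=29: (29, -20, 65), (29, 20, 65)  [2]
  a=30: (30, 30, 67)  [1]
  a=31..33: none
  a=34: (34, 34, 61)  [1]
  a=35: (35, 0, 51)  [1]
  a=36: none
  a=37: (37, -36, 57), (37, 36, 57)  [2]
  a=38: (38, -2, 47), (38, 2, 47)  [2]
  a=39: (39, -6, 46), (39, 6, 46)  [2]
  a=40..41: none
  a=42: (42, 42, 53)  [1]
  a=43: (43, 16, 43)  [1]
  a=44..48: none
Total reduced forms: 1 + 1 + 1 + 1 + 1 + 1 + 1 + 2 + 1 + 1 + 1 + 2 + 1 + 2 + 2 + 2 + 1 + 1 + 1 + 2 + 2 + 2 + 1 + 1 = 32
h = 32

32


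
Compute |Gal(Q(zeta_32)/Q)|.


|Gal(Q(zeta_32)/Q)| = phi(32)
= 16

16


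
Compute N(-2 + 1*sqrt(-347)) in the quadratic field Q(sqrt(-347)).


N(a + b*sqrt(d)) = a^2 - d*b^2
= (-2)^2 - (-347)*(1)^2
= 4 + 347
= 351

351


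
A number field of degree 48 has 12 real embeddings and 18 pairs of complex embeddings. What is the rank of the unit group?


By Dirichlet's unit theorem:
rank = r1 + r2 - 1
= 12 + 18 - 1
= 29

29


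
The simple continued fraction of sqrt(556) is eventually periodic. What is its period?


Run the CF algorithm for sqrt(556).
a_0 = floor(sqrt(556)) = 23; set m_0=0, q_0=1.
Recurrence: m' = q*a - m,  q' = (d - m'^2)/q,  a' = floor((a_0 + m')/q').
  step 1: m=23, q=27, a=1
  step 2: m=4, q=20, a=1
  step 3: m=16, q=15, a=2
  step 4: m=14, q=24, a=1
  step 5: m=10, q=19, a=1
  step 6: m=9, q=25, a=1
  step 7: m=16, q=12, a=3
  step 8: m=20, q=13, a=3
  step 9: m=19, q=15, a=2
  step 10: m=11, q=29, a=1
  step 11: m=18, q=8, a=5
  step 12: m=22, q=9, a=5
  step 13: m=23, q=3, a=15
  step 14: m=22, q=24, a=1
  step 15: m=2, q=23, a=1
  step 16: m=21, q=5, a=8
  step 17: m=19, q=39, a=1
  step 18: m=20, q=4, a=10
  step 19: m=20, q=39, a=1
  step 20: m=19, q=5, a=8
  step 21: m=21, q=23, a=1
  step 22: m=2, q=24, a=1
  step 23: m=22, q=3, a=15
  step 24: m=23, q=9, a=5
  step 25: m=22, q=8, a=5
  step 26: m=18, q=29, a=1
  step 27: m=11, q=15, a=2
  step 28: m=19, q=13, a=3
  step 29: m=20, q=12, a=3
  step 30: m=16, q=25, a=1
  step 31: m=9, q=19, a=1
  step 32: m=10, q=24, a=1
  step 33: m=14, q=15, a=2
  step 34: m=16, q=20, a=1
  step 35: m=4, q=27, a=1
  step 36: m=23, q=1, a=46
a_36 = 2*a_0 = 46, so the period closes here.
sqrt(556) = [23; 1, 1, 2, 1, 1, 1, 3, 3, 2, 1, 5, 5, 15, 1, 1, 8, 1, 10, 1, 8, 1, 1, 15, 5, 5, 1, 2, 3, 3, 1, 1, 1, 2, 1, 1, 46]
Period length = 36

36


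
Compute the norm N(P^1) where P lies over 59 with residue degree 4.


N(P^a) = p^(a*f)
= 59^(1*4)
= 59^4
= 12117361

12117361


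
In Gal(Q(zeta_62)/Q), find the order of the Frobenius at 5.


The Frobenius at p in Gal(Q(zeta_n)/Q) = (Z/nZ)* is the class of p, so its order is ord_62(5), the smallest k >= 1 with 5^k = 1 mod 62.
n = 62 = 2 * 31, phi(62) = 30; the order divides phi(n).
Divisors of 30: 1, 2, 3, 5, 6, 10, 15, 30
Repeated squaring mod 62: 5^1 = 5, 5^2 = 25, 5^4 = 5, 5^8 = 25, 5^16 = 5
Test divisors in increasing order:
  k=1: 5^1 = 5 mod 62
  k=2: 5^2 = 25 mod 62
  k=3: 5^3 = 25 * 5 = 1 mod 62  <- first divisor giving 1
Order = 3

3


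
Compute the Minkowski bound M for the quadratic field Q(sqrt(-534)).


d = -534, d mod 4 = 2, so disc(K) = 4d = -2136; |disc(K)| = 2136
Imaginary quadratic field, so n = 2, s = r2 = 1, r1 = 0
M = (n!/n^n) * (4/pi)^s * sqrt(|disc(K)|) = (2!/2^2) * (4/pi)^1 * sqrt(2136)
= 0.5 * 1.273240 * 46.216880
= 29.4226

29.4226


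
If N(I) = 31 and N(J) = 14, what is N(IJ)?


N(IJ) = N(I) * N(J)
= 31 * 14
= 434

434


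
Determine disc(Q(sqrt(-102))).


For K = Q(sqrt(d)) with d squarefree: disc(K) = d if d = 1 mod 4, and disc(K) = 4d if d = 2 or 3 mod 4.
Here d = -102, and d mod 4 = 2.
d = 2 mod 4, not 1 (O_K = Z[sqrt(d)]), so disc(K) = 4d = 4 * (-102) = -408

-408


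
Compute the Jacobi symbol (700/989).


Compute (700/989) via quadratic reciprocity:
  pull out 2: (2/989) = -1  (since 989 mod 8 = 5)
  pull out 2: (2/989) = -1  (since 989 mod 8 = 5)
  reciprocity: (175/989) -> +(989/175)
  reduce: (114/175)
  pull out 2: (2/175) = +1  (since 175 mod 8 = 7)
  reciprocity: (57/175) -> +(175/57)
  reduce: (4/57)
  pull out 2: (2/57) = +1  (since 57 mod 8 = 1)
  pull out 2: (2/57) = +1  (since 57 mod 8 = 1)
  (1/57) = 1
Product of signs = 1

1


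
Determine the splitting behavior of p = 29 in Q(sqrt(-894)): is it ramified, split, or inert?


K = Q(sqrt(-894)). Since d mod 4 = 2, disc(K) = -3576.
Check p | disc: -3576 mod 29 = 20.
p does not divide disc. Compute Legendre symbol (d/p):
5^((29-1)/2) mod 29 = 1
(d/p) = 1, so p splits: (p) = P*P' with e=1, f=1, g=2.
Therefore p is split.

split


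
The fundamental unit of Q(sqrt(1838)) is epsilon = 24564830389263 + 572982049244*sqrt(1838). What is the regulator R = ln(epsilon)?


epsilon = 24564830389263 + 572982049244*sqrt(1838)
= 4.9130e+13
R = ln(4.9130e+13)
= 31.5255

31.5255


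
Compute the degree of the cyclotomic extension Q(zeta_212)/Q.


The degree equals Euler's totient phi(212).
212 = 2^2 * 53
phi(212) = 104

104


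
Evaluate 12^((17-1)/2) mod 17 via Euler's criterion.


p = 17 is prime and the exponent is (p-1)/2 = 8, so by Euler's criterion 12^8 = (12/17) = +1 or -1 mod 17.
Compute by square-and-multiply:
  8 = 8 (binary 1000)
  Repeated squaring mod 17: 12^1 = 12, 12^2 = 8, 12^4 = 13, 12^8 = 16
  12^8 = 16 mod 17
Result 16 = p - 1 = -1 mod 17: 12 is a quadratic non-residue mod 17. As a residue in [0, p-1] the value is 16.
12^8 mod 17 = 16

16


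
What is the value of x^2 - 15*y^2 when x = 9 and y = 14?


x^2 - d*y^2
= 9^2 - 15*14^2
= 81 - 2940
= -2859

-2859


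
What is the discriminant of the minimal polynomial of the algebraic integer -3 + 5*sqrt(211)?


The element -3 + 5*sqrt(211) has minimal polynomial:
x^2 + 6*x - 5266
Discriminant = (6)^2 - 4*(-5266)
= 36 + 21064
= 21100

21100


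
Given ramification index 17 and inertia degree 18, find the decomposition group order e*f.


|D_P| = e * f
= 17 * 18
= 306

306


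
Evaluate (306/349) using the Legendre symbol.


p = 349 is prime, so compute (306/349) with the reciprocity algorithm (Jacobi-symbol steps: pull out 2s via (2/n), flip via reciprocity, reduce):
  pull out 2: (2/349) = -1  (since 349 mod 8 = 5)
  reciprocity: (153/349) -> +(349/153)
  reduce: (43/153)
  reciprocity: (43/153) -> +(153/43)
  reduce: (24/43)
  pull out 2: (2/43) = -1  (since 43 mod 8 = 3)
  pull out 2: (2/43) = -1  (since 43 mod 8 = 3)
  pull out 2: (2/43) = -1  (since 43 mod 8 = 3)
  reciprocity: (3/43) -> -(43/3)
  reduce: (1/3)
  (1/3) = 1
Product of signs = -1
(306/349) = -1

-1


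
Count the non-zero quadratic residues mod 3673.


For prime p, the number of non-zero quadratic residues is (p-1)/2.
= (3673-1)/2
= 1836

1836


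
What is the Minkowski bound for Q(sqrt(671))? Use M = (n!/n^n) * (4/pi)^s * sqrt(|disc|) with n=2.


d = 671, d mod 4 = 3, so disc(K) = 4d = 2684; |disc(K)| = 2684
Real quadratic field, so n = 2, s = r2 = 0, r1 = 2
M = (n!/n^n) * (4/pi)^s * sqrt(|disc(K)|) = (2!/2^2) * (4/pi)^0 * sqrt(2684)
= 0.5 * 1.000000 * 51.807335
= 25.9037

25.9037


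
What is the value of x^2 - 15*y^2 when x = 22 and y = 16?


x^2 - d*y^2
= 22^2 - 15*16^2
= 484 - 3840
= -3356

-3356


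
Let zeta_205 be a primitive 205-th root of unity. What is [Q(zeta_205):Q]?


The degree equals Euler's totient phi(205).
205 = 5 * 41
phi(205) = 160

160


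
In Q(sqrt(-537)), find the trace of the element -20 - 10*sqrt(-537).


Tr(a + b*sqrt(d)) = (a + b*sqrt(d)) + (a - b*sqrt(d)) = 2a
= 2 * (-20)
= -40

-40


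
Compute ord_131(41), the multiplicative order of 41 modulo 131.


We want ord_131(41), the smallest k >= 1 with 41^k = 1 mod 131.
n = 131 = 131, phi(131) = 130; the order divides phi(n).
Divisors of 130: 1, 2, 5, 10, 13, 26, 65, 130
Repeated squaring mod 131: 41^1 = 41, 41^2 = 109, 41^4 = 91, 41^8 = 28, 41^16 = 129, 41^32 = 4, 41^64 = 16, 41^128 = 125
Test divisors in increasing order:
  k=1: 41^1 = 41 mod 131
  k=2: 41^2 = 109 mod 131
  k=5: 41^5 = 91 * 41 = 63 mod 131
  k=10: 41^10 = 28 * 109 = 39 mod 131
  k=13: 41^13 = 28 * 91 * 41 = 61 mod 131
  k=26: 41^26 = 129 * 28 * 109 = 53 mod 131
  k=65: 41^65 = 16 * 41 = 1 mod 131  <- first divisor giving 1
Order = 65

65


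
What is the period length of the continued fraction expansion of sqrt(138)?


Run the CF algorithm for sqrt(138).
a_0 = floor(sqrt(138)) = 11; set m_0=0, q_0=1.
Recurrence: m' = q*a - m,  q' = (d - m'^2)/q,  a' = floor((a_0 + m')/q').
  step 1: m=11, q=17, a=1
  step 2: m=6, q=6, a=2
  step 3: m=6, q=17, a=1
  step 4: m=11, q=1, a=22
a_4 = 2*a_0 = 22, so the period closes here.
sqrt(138) = [11; 1, 2, 1, 22]
Period length = 4

4


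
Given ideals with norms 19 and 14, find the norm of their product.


N(IJ) = N(I) * N(J)
= 19 * 14
= 266

266


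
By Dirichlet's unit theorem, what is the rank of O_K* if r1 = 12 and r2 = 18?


By Dirichlet's unit theorem:
rank = r1 + r2 - 1
= 12 + 18 - 1
= 29

29


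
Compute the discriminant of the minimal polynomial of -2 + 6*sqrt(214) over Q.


The element -2 + 6*sqrt(214) has minimal polynomial:
x^2 + 4*x - 7700
Discriminant = (4)^2 - 4*(-7700)
= 16 + 30800
= 30816

30816


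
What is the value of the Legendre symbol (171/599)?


p = 599 is prime, so compute (171/599) with the reciprocity algorithm (Jacobi-symbol steps: pull out 2s via (2/n), flip via reciprocity, reduce):
  reciprocity: (171/599) -> -(599/171)
  reduce: (86/171)
  pull out 2: (2/171) = -1  (since 171 mod 8 = 3)
  reciprocity: (43/171) -> -(171/43)
  reduce: (42/43)
  pull out 2: (2/43) = -1  (since 43 mod 8 = 3)
  reciprocity: (21/43) -> +(43/21)
  reduce: (1/21)
  (1/21) = 1
Product of signs = 1
(171/599) = 1

1


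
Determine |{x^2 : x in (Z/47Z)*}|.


For prime p, the number of non-zero quadratic residues is (p-1)/2.
= (47-1)/2
= 23

23


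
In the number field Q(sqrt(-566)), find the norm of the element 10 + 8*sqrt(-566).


N(a + b*sqrt(d)) = a^2 - d*b^2
= (10)^2 - (-566)*(8)^2
= 100 + 36224
= 36324

36324


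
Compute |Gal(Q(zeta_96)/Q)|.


|Gal(Q(zeta_96)/Q)| = phi(96)
= 32

32


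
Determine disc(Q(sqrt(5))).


For K = Q(sqrt(d)) with d squarefree: disc(K) = d if d = 1 mod 4, and disc(K) = 4d if d = 2 or 3 mod 4.
Here d = 5, and d mod 4 = 1.
d = 1 mod 4 (O_K = Z[(1+sqrt(d))/2]), so disc(K) = d = 5

5


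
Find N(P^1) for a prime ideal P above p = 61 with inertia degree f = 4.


N(P^a) = p^(a*f)
= 61^(1*4)
= 61^4
= 13845841

13845841


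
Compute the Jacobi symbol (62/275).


Compute (62/275) via quadratic reciprocity:
  pull out 2: (2/275) = -1  (since 275 mod 8 = 3)
  reciprocity: (31/275) -> -(275/31)
  reduce: (27/31)
  reciprocity: (27/31) -> -(31/27)
  reduce: (4/27)
  pull out 2: (2/27) = -1  (since 27 mod 8 = 3)
  pull out 2: (2/27) = -1  (since 27 mod 8 = 3)
  (1/27) = 1
Product of signs = -1

-1


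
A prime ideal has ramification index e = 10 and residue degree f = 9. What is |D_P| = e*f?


|D_P| = e * f
= 10 * 9
= 90

90


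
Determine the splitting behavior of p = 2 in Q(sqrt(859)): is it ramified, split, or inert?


K = Q(sqrt(859)). Since d mod 4 = 3, disc(K) = 3436.
Check p | disc: 3436 mod 2 = 0.
p divides disc, so p ramifies: (p) = P^2 with e=2, f=1, g=1.
Therefore p is ramified.

ramified


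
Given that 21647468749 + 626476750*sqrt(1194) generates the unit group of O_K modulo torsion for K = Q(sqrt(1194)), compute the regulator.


epsilon = 21647468749 + 626476750*sqrt(1194)
= 4.3295e+10
R = ln(4.3295e+10)
= 24.4913

24.4913


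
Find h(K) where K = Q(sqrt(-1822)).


K = Q(sqrt(-1822)). d mod 4 = 2, so D = disc(K) = 4d = -7288
h(K) equals the number of primitive reduced positive-definite forms (a, b, c) = a*x^2 + b*x*y + c*y^2 with b^2 - 4ac = D,
where reduced means |b| <= a <= c, with b >= 0 whenever |b| = a or a = c, and primitive means gcd(a, b, c) = 1.
Reduced forces 3a^2 <= |D| = 7288, so 1 <= a <= 49; b must have the parity of D, and c = (b^2 - D)/(4a) must be an integer >= a.
Enumerate a = 1..49, b in [-a, a]:
  a=1: (1, 0, 1822)  [1]
  a=2: (2, 0, 911)  [1]
  a=3..10: none
  a=11: (11, -4, 166), (11, 4, 166)  [2]
  a=12..21: none
  a=22: (22, -4, 83), (22, 4, 83)  [2]
  a=23: (23, -16, 82), (23, 16, 82)  [2]
  a=24..28: none
  a=29: (29, -22, 67), (29, 22, 67)  [2]
  a=30: none
  a=31: (31, -20, 62), (31, 20, 62)  [2]
  a=32..36: none
  a=37: (37, -36, 58), (37, 36, 58)  [2]
  a=38..40: none
  a=41: (41, -16, 46), (41, 16, 46)  [2]
  a=42..49: none
Total reduced forms: 1 + 1 + 2 + 2 + 2 + 2 + 2 + 2 + 2 = 16
h = 16

16


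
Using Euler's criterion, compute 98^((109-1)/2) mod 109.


p = 109 is prime and the exponent is (p-1)/2 = 54, so by Euler's criterion 98^54 = (98/109) = +1 or -1 mod 109.
Compute by square-and-multiply:
  54 = 32 + 16 + 4 + 2 (binary 110110)
  Repeated squaring mod 109: 98^1 = 98, 98^2 = 12, 98^4 = 35, 98^8 = 26, 98^16 = 22, 98^32 = 48
  98^54 = 98^32 * 98^16 * 98^4 * 98^2 = 48 * 22 * 35 * 12 mod 109
    48 * 22 = 1056 = 75 mod 109
    75 * 35 = 2625 = 9 mod 109
    9 * 12 = 108 = 108 mod 109
  98^54 = 108 mod 109
Result 108 = p - 1 = -1 mod 109: 98 is a quadratic non-residue mod 109. As a residue in [0, p-1] the value is 108.
98^54 mod 109 = 108

108


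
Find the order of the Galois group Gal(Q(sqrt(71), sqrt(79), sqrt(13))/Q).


The 3 square roots of distinct primes are multiplicatively independent over Q,
so [K:Q] = 2^3 and Gal(K/Q) is isomorphic to (Z/2Z)^3.
|Gal| = 2^3 = 8

8


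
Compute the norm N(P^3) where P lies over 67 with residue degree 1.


N(P^a) = p^(a*f)
= 67^(3*1)
= 67^3
= 300763

300763


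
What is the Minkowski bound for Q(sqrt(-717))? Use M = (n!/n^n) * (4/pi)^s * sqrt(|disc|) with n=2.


d = -717, d mod 4 = 3, so disc(K) = 4d = -2868; |disc(K)| = 2868
Imaginary quadratic field, so n = 2, s = r2 = 1, r1 = 0
M = (n!/n^n) * (4/pi)^s * sqrt(|disc(K)|) = (2!/2^2) * (4/pi)^1 * sqrt(2868)
= 0.5 * 1.273240 * 53.553711
= 34.0934

34.0934


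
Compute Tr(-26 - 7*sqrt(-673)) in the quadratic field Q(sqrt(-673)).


Tr(a + b*sqrt(d)) = (a + b*sqrt(d)) + (a - b*sqrt(d)) = 2a
= 2 * (-26)
= -52

-52


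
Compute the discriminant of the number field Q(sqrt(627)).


For K = Q(sqrt(d)) with d squarefree: disc(K) = d if d = 1 mod 4, and disc(K) = 4d if d = 2 or 3 mod 4.
Here d = 627, and d mod 4 = 3.
d = 3 mod 4, not 1 (O_K = Z[sqrt(d)]), so disc(K) = 4d = 4 * (627) = 2508

2508


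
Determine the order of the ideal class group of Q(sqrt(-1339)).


K = Q(sqrt(-1339)). d mod 4 = 1, so D = disc(K) = d = -1339
h(K) equals the number of primitive reduced positive-definite forms (a, b, c) = a*x^2 + b*x*y + c*y^2 with b^2 - 4ac = D,
where reduced means |b| <= a <= c, with b >= 0 whenever |b| = a or a = c, and primitive means gcd(a, b, c) = 1.
Reduced forces 3a^2 <= |D| = 1339, so 1 <= a <= 21; b must have the parity of D, and c = (b^2 - D)/(4a) must be an integer >= a.
Enumerate a = 1..21, b in [-a, a]:
  a=1: (1, 1, 335)  [1]
  a=2..4: none
  a=5: (5, -1, 67), (5, 1, 67)  [2]
  a=6..10: none
  a=11: (11, -5, 31), (11, 5, 31)  [2]
  a=12: none
  a=13: (13, 13, 29)  [1]
  a=14..16: none
  a=17: (17, -15, 23), (17, 15, 23)  [2]
  a=18..21: none
Total reduced forms: 1 + 2 + 2 + 1 + 2 = 8
h = 8

8


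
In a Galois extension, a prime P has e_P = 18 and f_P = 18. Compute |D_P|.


|D_P| = e * f
= 18 * 18
= 324

324


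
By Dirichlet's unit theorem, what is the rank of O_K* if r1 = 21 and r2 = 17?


By Dirichlet's unit theorem:
rank = r1 + r2 - 1
= 21 + 17 - 1
= 37

37


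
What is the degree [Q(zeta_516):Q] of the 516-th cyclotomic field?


The degree equals Euler's totient phi(516).
516 = 2^2 * 3 * 43
phi(516) = 168

168


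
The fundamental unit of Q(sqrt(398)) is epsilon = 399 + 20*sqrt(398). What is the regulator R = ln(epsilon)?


epsilon = 399 + 20*sqrt(398)
= 797.9987
R = ln(797.9987)
= 6.6821

6.6821


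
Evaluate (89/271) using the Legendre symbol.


p = 271 is prime, so compute (89/271) with the reciprocity algorithm (Jacobi-symbol steps: pull out 2s via (2/n), flip via reciprocity, reduce):
  reciprocity: (89/271) -> +(271/89)
  reduce: (4/89)
  pull out 2: (2/89) = +1  (since 89 mod 8 = 1)
  pull out 2: (2/89) = +1  (since 89 mod 8 = 1)
  (1/89) = 1
Product of signs = 1
(89/271) = 1

1


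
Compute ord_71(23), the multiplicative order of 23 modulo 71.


We want ord_71(23), the smallest k >= 1 with 23^k = 1 mod 71.
n = 71 = 71, phi(71) = 70; the order divides phi(n).
Divisors of 70: 1, 2, 5, 7, 10, 14, 35, 70
Repeated squaring mod 71: 23^1 = 23, 23^2 = 32, 23^4 = 30, 23^8 = 48, 23^16 = 32, 23^32 = 30, 23^64 = 48
Test divisors in increasing order:
  k=1: 23^1 = 23 mod 71
  k=2: 23^2 = 32 mod 71
  k=5: 23^5 = 30 * 23 = 51 mod 71
  k=7: 23^7 = 30 * 32 * 23 = 70 mod 71
  k=10: 23^10 = 48 * 32 = 45 mod 71
  k=14: 23^14 = 48 * 30 * 32 = 1 mod 71  <- first divisor giving 1
Order = 14

14
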